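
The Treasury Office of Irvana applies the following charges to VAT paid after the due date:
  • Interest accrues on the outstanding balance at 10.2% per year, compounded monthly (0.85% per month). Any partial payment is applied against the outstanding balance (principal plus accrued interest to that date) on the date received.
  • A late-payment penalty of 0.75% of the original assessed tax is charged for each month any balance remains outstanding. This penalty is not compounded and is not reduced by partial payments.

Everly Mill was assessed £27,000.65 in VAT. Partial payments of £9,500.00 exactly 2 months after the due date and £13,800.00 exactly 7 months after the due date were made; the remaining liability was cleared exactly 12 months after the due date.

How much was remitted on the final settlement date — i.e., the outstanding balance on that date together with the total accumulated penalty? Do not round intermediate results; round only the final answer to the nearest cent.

£7,581.59

Balance at month 2: £27,000.6500 × (1 + 0.0085)^2 = £27,461.6118…
After £9,500.00 payment: £27,461.6118… − £9,500.00 = £17,961.6118…
Balance at month 7: £17,961.6118… × (1 + 0.0085)^5 = £18,738.0684…
After £13,800.00 payment: £18,738.0684… − £13,800.00 = £4,938.0684…
Balance at month 12: £4,938.0684… × (1 + 0.0085)^5 = £5,151.5345…
Penalty: 12 × 0.75% × £27,000.65 = £2,430.06…
Final settlement = outstanding balance + penalty = £5,151.5345… + £2,430.06… = £7,581.59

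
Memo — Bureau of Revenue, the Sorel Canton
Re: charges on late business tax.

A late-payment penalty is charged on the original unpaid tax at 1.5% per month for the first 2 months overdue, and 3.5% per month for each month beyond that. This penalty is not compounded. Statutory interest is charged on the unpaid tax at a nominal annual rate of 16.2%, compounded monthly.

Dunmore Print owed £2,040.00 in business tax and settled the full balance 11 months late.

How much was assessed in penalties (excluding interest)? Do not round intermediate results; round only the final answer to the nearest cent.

Penalty, months 1–2: 2 × 1.5% × £2,040.00 = £61.20
Penalty, months 3–11: 9 × 3.5% × £2,040.00 = £642.60
Total penalty = £61.20 + £642.60 = £703.80

£703.80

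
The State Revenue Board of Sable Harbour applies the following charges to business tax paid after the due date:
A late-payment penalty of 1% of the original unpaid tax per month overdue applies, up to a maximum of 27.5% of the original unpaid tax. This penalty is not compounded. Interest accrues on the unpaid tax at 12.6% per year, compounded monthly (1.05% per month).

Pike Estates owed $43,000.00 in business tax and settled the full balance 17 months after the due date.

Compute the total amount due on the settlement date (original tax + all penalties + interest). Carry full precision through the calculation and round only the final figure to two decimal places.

Penalty: 17 × 1% × $43,000.00 = $7,310.00 (below the 27.5% cap of $11,825.00)
Interest: $43,000.00 × ((1 + 0.0105)^17 − 1) = $43,000.00 × 0.1943109… = $8,355.3696…
Total = $43,000.00 + $7,310.0000 + $8,355.3696… = $58,665.37

$58,665.37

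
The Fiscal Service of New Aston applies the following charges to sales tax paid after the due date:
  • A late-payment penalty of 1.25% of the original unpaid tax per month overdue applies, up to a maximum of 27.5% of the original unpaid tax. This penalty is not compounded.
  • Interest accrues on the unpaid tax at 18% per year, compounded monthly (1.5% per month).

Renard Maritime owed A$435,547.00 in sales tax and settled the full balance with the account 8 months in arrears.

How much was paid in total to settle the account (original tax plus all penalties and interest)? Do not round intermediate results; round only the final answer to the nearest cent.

Penalty: 8 × 1.25% × A$435,547.00 = A$43,554.70 (below the 27.5% cap of A$119,775.43…)
Interest: A$435,547.00 × ((1 + 0.015)^8 − 1) = A$435,547.00 × 0.1264926… = A$55,093.4666…
Total = A$435,547.00 + A$43,554.7000 + A$55,093.4666… = A$534,195.17

A$534,195.17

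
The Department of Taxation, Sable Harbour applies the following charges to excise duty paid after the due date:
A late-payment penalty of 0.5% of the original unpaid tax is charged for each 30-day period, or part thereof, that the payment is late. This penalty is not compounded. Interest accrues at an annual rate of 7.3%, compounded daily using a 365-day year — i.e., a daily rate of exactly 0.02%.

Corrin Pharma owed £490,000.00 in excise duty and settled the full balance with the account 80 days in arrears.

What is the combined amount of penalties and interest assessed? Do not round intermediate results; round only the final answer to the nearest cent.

£15,252.26

Penalty periods: ⌈80/30⌉ = 3; penalty = 3 × 0.5% × £490,000.00 = £7,350.00
Interest: £490,000.00 × ((1 + 0.0002)^80 − 1) = £490,000.00 × 0.01612706… = £7,902.2593…
Penalties + interest = £7,350.0000 + £7,902.2593… = £15,252.26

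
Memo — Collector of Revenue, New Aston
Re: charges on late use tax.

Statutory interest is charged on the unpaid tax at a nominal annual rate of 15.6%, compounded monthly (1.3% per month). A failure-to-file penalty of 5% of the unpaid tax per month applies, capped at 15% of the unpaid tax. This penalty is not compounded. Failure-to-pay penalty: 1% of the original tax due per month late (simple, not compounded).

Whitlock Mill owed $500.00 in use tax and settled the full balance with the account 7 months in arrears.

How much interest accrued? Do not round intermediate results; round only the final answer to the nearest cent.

Interest: $500.00 × ((1 + 0.013)^7 − 1) = $500.00 × 0.0946269… = $47.3135…

$47.31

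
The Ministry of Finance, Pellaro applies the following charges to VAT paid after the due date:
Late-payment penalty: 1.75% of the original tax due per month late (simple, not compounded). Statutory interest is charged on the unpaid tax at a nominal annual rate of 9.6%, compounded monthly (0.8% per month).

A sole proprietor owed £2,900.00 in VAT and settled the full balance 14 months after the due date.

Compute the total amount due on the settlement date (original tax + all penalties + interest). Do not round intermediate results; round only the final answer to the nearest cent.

Late-payment penalty = 1.75% × £2,900.00 × 14 mo = £710.50
Interest: £2,900.00 × ((1 + 0.008)^14 − 1) = £2,900.00 × 0.1180145… = £342.2422…
Total = £2,900.00 + £710.5000 + £342.2422… = £3,952.74

£3,952.74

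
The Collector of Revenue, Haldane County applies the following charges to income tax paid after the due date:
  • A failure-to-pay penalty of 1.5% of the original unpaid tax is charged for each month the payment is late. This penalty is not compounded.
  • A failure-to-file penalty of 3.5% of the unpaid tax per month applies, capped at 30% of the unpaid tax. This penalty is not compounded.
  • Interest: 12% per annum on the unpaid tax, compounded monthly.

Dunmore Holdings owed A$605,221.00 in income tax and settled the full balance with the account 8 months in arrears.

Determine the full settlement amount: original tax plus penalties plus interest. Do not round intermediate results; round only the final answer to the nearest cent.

A$897,456.02

Failure-to-file: 8 × 3.5% × A$605,221.00 = A$169,461.88 (under the 30% cap)
Failure-to-pay penalty = 1.5% × A$605,221.00 × 8 mo = A$72,626.52
Interest (12%/yr ÷ 12 = 1%/month): A$605,221.00 × ((1 + 0.01)^8 − 1) = A$50,146.6182…
Total = A$605,221.00 + A$242,088.4000 + A$50,146.6182… = A$897,456.02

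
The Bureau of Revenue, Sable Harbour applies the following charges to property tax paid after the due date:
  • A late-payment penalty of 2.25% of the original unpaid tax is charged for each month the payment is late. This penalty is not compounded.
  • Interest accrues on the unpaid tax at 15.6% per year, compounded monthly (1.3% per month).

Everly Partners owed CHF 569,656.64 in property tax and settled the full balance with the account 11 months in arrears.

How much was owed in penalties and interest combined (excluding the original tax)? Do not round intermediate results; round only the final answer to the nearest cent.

Late-payment penalty: 11 × 2.25% × CHF 569,656.64 = CHF 140,990.02…
Interest: CHF 569,656.64 × ((1 + 0.013)^11 − 1) = CHF 569,656.64 × 0.1526671… = CHF 86,967.8295…
Penalties + interest = CHF 140,990.0184 + CHF 86,967.8295… = CHF 227,957.85

CHF 227,957.85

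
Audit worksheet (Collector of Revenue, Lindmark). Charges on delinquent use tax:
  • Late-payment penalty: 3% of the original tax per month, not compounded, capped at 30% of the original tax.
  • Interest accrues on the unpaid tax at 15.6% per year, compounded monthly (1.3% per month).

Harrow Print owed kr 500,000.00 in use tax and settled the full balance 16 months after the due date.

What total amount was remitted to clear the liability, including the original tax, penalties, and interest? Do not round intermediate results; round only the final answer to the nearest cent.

Penalty (uncapped): 16 × 3% × kr 500,000.00 = kr 240,000.00; cap = 30% × kr 500,000.00 = kr 150,000.00 → penalty = kr 150,000.00
Interest: kr 500,000.00 × ((1 + 0.013)^16 − 1) = kr 500,000.00 × 0.2295640… = kr 114,781.9811…
Total = kr 500,000.00 + kr 150,000.0000 + kr 114,781.9811… = kr 764,781.98

kr 764,781.98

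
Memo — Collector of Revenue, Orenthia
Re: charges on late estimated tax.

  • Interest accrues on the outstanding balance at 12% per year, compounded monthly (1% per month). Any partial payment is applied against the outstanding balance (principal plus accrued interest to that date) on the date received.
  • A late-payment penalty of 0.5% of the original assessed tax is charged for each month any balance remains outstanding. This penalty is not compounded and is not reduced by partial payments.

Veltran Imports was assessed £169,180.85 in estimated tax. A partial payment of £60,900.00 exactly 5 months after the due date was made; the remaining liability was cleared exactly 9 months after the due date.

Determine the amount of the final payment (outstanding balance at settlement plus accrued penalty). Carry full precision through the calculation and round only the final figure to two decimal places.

Balance at month 5: £169,180.8500 × (1 + 0.01)^5 = £177,810.7736…
After £60,900.00 payment: £177,810.7736… − £60,900.00 = £116,910.7736…
Balance at month 9: £116,910.7736… × (1 + 0.01)^4 = £121,657.8199…
Penalty: 9 × 0.5% × £169,180.85 = £7,613.14…
Final settlement = outstanding balance + penalty = £121,657.8199… + £7,613.14… = £129,270.96

£129,270.96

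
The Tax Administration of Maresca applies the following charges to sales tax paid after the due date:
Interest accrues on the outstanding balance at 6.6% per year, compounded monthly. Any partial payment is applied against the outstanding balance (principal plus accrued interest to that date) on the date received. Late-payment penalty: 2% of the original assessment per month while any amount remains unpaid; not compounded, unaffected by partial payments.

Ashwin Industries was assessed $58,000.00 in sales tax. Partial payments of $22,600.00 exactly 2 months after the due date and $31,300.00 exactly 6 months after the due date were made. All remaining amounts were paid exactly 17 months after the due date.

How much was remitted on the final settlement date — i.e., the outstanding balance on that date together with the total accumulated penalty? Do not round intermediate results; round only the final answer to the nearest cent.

$25,603.69

Monthly rate = 6.6% ÷ 12 = 0.55%
Balance at month 2: $58,000.0000 × (1 + 0.0055)^2 = $58,639.7545
After $22,600.00 payment: $58,639.7545 − $22,600.00 = $36,039.7545
Balance at month 6: $36,039.7545 × (1 + 0.0055)^4 = $36,839.1943…
After $31,300.00 payment: $36,839.1943… − $31,300.00 = $5,539.1943…
Balance at month 17: $5,539.1943… × (1 + 0.0055)^11 = $5,883.6852…
Penalty: 17 × 2% × $58,000.00 = $19,720.00
Final settlement = outstanding balance + penalty = $5,883.6852… + $19,720.00 = $25,603.69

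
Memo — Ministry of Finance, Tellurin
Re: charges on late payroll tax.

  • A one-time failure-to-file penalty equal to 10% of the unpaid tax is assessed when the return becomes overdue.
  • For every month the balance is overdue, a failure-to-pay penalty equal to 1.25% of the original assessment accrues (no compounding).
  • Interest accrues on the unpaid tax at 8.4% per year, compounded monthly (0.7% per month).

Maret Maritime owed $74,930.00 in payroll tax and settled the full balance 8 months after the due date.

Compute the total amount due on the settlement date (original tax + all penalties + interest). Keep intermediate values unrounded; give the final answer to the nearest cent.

Failure-to-file penalty: 10% × $74,930.00 = $7,493.00
Failure-to-pay penalty: 8 × 1.25% × $74,930.00 = $7,493.00
Interest: $74,930.00 × ((1 + 0.007)^8 − 1) = $74,930.00 × 0.0573914… = $4,300.3359…
Total = $74,930.00 + $14,986.0000 + $4,300.3359… = $94,216.34

$94,216.34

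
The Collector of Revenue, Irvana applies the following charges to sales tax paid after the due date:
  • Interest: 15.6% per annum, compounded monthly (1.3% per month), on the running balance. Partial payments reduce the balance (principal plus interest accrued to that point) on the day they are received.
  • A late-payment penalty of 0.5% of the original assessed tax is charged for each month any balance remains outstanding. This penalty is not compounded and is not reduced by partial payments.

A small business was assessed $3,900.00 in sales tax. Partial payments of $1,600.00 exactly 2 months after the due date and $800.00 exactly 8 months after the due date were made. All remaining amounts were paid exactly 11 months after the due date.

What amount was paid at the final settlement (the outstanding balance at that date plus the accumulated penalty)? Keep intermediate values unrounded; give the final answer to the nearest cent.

Balance at month 2: $3,900.0000 × (1 + 0.013)^2 = $4,002.0591
After $1,600.00 payment: $4,002.0591 − $1,600.00 = $2,402.0591
Balance at month 8: $2,402.0591 × (1 + 0.013)^6 = $2,595.6155…
After $800.00 payment: $2,595.6155… − $800.00 = $1,795.6155…
Balance at month 11: $1,795.6155… × (1 + 0.013)^3 = $1,866.5588…
Penalty: 11 × 0.5% × $3,900.00 = $214.50
Final settlement = outstanding balance + penalty = $1,866.5588… + $214.50 = $2,081.06

$2,081.06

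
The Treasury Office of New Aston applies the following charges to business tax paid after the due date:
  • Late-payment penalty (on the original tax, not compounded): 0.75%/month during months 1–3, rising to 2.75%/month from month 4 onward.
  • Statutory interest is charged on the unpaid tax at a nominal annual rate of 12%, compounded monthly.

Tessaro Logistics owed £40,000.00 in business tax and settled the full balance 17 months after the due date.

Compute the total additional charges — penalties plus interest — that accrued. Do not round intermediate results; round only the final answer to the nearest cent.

£23,672.18

Penalty, months 1–3: 3 × 0.75% × £40,000.00 = £900.00
Penalty, months 4–17: 14 × 2.75% × £40,000.00 = £15,400.00
Interest (12%/yr ÷ 12 = 1%/month): £40,000.00 × ((1 + 0.01)^17 − 1) = £7,372.1773…
Penalties + interest = £16,300.0000 + £7,372.1773… = £23,672.18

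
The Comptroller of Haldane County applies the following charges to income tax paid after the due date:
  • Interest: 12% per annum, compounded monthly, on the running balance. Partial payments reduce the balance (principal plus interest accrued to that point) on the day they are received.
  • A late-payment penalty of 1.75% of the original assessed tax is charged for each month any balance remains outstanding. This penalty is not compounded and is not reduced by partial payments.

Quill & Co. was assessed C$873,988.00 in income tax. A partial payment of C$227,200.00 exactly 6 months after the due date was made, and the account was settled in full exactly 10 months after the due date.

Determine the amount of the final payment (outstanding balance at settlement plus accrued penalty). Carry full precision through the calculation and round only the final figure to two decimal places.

Monthly rate = 12% ÷ 12 = 1%
Balance at month 6: C$873,988.0000 × (1 + 0.01)^6 = C$927,755.8734…
After C$227,200.00 payment: C$927,755.8734… − C$227,200.00 = C$700,555.8734…
Balance at month 10: C$700,555.8734… × (1 + 0.01)^4 = C$729,001.2511…
Penalty: 10 × 1.75% × C$873,988.00 = C$152,947.90
Final settlement = outstanding balance + penalty = C$729,001.2511… + C$152,947.90 = C$881,949.15

C$881,949.15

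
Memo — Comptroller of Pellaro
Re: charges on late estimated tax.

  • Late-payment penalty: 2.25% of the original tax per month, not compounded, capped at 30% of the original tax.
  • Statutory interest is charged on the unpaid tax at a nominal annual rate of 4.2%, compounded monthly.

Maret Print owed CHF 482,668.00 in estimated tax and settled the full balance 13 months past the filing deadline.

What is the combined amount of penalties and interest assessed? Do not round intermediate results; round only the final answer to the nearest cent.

CHF 163,608.94

Penalty: 13 × 2.25% × CHF 482,668.00 = CHF 141,180.39 (below the 30% cap of CHF 144,800.40)
Interest (4.2%/yr ÷ 12 = 0.35%/month): CHF 482,668.00 × ((1 + 0.0035)^13 − 1) = CHF 22,428.5540…
Penalties + interest = CHF 141,180.3900 + CHF 22,428.5540… = CHF 163,608.94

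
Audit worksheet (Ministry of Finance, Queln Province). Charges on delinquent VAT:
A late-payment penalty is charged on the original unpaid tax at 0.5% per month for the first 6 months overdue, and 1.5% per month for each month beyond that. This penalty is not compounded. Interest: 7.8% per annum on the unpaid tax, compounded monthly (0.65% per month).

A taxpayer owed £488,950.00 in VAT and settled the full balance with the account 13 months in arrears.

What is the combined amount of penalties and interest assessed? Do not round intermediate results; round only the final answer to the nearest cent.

£108,974.89

Penalty, months 1–6: 6 × 0.5% × £488,950.00 = £14,668.50
Penalty, months 7–13: 7 × 1.5% × £488,950.00 = £51,339.75
Interest: £488,950.00 × ((1 + 0.0065)^13 − 1) = £488,950.00 × 0.0878753… = £42,966.6446…
Penalties + interest = £66,008.2500 + £42,966.6446… = £108,974.89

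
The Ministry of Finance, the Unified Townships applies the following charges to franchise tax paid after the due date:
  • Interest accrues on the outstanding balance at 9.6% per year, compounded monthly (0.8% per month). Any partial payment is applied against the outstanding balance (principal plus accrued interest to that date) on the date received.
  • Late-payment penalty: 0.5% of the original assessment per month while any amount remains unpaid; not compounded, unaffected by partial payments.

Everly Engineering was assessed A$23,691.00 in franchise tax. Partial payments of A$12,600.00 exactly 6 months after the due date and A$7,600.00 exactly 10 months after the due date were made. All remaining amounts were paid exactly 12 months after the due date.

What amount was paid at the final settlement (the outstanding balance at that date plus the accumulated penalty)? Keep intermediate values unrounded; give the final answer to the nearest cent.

A$6,550.47

Balance at month 6: A$23,691.0000 × (1 + 0.008)^6 = A$24,851.1554…
After A$12,600.00 payment: A$24,851.1554… − A$12,600.00 = A$12,251.1554…
Balance at month 10: A$12,251.1554… × (1 + 0.008)^4 = A$12,647.9220…
After A$7,600.00 payment: A$12,647.9220… − A$7,600.00 = A$5,047.9220…
Balance at month 12: A$5,047.9220… × (1 + 0.008)^2 = A$5,129.0118…
Penalty: 12 × 0.5% × A$23,691.00 = A$1,421.46
Final settlement = outstanding balance + penalty = A$5,129.0118… + A$1,421.46 = A$6,550.47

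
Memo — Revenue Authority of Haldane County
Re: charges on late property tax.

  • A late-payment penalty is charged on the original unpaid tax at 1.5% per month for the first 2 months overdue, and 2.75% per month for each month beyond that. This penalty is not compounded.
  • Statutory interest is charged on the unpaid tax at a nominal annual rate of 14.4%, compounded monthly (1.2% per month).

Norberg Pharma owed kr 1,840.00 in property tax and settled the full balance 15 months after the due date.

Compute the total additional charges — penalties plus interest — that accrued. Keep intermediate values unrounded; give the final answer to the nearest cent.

kr 1,073.52

Penalty, months 1–2: 2 × 1.5% × kr 1,840.00 = kr 55.20
Penalty, months 3–15: 13 × 2.75% × kr 1,840.00 = kr 657.80
Interest: kr 1,840.00 × ((1 + 0.012)^15 − 1) = kr 1,840.00 × 0.1959353… = kr 360.5210…
Penalties + interest = kr 713.0000 + kr 360.5210… = kr 1,073.52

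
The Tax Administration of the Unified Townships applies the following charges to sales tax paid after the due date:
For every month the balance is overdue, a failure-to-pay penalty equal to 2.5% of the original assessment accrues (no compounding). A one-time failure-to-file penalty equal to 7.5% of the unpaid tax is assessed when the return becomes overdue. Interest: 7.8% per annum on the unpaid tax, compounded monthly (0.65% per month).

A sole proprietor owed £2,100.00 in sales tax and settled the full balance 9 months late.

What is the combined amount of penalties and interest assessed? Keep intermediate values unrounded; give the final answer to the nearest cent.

Failure-to-file penalty: 7.5% × £2,100.00 = £157.50
Failure-to-pay penalty = 2.5% × £2,100.00 × 9 mo = £472.50
Interest: £2,100.00 × ((1 + 0.0065)^9 − 1) = £2,100.00 × 0.0600443… = £126.0930…
Penalties + interest = £630.0000 + £126.0930… = £756.09

£756.09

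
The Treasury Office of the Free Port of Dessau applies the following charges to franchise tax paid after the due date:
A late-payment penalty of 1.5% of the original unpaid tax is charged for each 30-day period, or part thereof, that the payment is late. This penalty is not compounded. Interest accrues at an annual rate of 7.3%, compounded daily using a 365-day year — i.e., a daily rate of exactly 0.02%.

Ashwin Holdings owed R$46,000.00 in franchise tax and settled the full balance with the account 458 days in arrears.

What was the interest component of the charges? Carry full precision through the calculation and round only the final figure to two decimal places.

R$4,412.15

Interest: R$46,000.00 × ((1 + 0.0002)^458 − 1) = R$46,000.00 × 0.09591633… = R$4,412.1510…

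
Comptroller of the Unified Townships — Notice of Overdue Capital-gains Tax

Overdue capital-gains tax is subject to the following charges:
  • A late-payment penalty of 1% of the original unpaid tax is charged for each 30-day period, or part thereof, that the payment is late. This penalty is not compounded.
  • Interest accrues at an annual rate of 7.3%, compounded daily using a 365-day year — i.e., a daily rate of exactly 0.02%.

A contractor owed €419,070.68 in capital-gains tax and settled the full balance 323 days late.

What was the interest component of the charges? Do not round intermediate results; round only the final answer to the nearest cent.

€27,962.64

Interest: €419,070.68 × ((1 + 0.0002)^323 − 1) = €419,070.68 × 0.06672536… = €27,962.6403…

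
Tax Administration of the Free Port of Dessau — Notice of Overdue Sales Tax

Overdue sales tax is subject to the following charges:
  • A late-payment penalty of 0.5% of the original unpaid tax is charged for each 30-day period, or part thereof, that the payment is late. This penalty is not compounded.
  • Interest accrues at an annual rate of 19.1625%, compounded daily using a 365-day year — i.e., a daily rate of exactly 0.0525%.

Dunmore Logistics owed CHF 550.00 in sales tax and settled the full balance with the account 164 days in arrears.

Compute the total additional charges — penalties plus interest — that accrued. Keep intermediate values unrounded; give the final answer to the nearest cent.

Penalty periods: ⌈164/30⌉ = 6; penalty = 6 × 0.5% × CHF 550.00 = CHF 16.50
Interest: CHF 550.00 × ((1 + 0.000525)^164 − 1) = CHF 550.00 × 0.08989069… = CHF 49.4399…
Penalties + interest = CHF 16.5000 + CHF 49.4399… = CHF 65.94

CHF 65.94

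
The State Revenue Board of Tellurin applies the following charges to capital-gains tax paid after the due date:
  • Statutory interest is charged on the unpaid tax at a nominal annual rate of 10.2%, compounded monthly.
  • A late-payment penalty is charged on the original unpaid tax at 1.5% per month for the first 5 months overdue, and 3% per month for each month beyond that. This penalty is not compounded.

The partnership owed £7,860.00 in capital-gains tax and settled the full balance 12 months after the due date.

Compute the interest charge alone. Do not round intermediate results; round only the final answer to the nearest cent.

Interest (10.2%/yr ÷ 12 = 0.85%/month): £7,860.00 × ((1 + 0.0085)^12 − 1) = £840.2829…

£840.28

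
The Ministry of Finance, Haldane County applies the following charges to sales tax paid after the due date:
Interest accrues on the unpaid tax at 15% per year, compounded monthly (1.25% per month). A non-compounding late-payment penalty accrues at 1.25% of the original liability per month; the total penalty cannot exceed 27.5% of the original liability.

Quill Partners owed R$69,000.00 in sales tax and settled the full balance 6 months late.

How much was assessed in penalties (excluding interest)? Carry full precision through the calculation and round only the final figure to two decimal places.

R$5,175.00

Penalty: 6 × 1.25% × R$69,000.00 = R$5,175.00 (below the 27.5% cap of R$18,975.00)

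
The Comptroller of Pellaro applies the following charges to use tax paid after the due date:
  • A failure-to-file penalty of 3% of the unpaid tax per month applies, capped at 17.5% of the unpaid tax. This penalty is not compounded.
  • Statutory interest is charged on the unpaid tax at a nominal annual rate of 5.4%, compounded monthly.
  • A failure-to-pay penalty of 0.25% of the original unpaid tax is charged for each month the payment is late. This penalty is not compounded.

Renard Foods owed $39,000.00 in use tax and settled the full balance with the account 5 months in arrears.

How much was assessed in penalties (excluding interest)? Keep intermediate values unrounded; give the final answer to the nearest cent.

$6,337.50

Failure-to-file: 5 × 3% × $39,000.00 = $5,850.00 (under the 17.5% cap)
Failure-to-pay penalty: 5 × 0.25% × $39,000.00 = $487.50
Total penalty = $5,850.00 + $487.50 = $6,337.50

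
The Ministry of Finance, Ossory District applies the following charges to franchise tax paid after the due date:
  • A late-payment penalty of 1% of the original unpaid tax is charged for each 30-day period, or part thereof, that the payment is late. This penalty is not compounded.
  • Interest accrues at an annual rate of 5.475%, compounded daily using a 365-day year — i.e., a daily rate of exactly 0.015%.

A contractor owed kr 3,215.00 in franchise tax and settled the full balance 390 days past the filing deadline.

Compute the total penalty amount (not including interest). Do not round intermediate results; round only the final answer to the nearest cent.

Penalty periods: ⌈390/30⌉ = 13; penalty = 13 × 1% × kr 3,215.00 = kr 417.95

kr 417.95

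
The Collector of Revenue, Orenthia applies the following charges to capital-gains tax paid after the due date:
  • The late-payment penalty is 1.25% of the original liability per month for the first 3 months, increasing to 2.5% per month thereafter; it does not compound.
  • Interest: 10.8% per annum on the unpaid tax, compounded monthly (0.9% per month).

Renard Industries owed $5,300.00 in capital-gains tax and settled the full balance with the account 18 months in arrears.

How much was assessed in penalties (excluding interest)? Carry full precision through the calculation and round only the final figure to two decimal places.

$2,186.25

Penalty, months 1–3: 3 × 1.25% × $5,300.00 = $198.75
Penalty, months 4–18: 15 × 2.5% × $5,300.00 = $1,987.50
Total penalty = $198.75 + $1,987.50 = $2,186.25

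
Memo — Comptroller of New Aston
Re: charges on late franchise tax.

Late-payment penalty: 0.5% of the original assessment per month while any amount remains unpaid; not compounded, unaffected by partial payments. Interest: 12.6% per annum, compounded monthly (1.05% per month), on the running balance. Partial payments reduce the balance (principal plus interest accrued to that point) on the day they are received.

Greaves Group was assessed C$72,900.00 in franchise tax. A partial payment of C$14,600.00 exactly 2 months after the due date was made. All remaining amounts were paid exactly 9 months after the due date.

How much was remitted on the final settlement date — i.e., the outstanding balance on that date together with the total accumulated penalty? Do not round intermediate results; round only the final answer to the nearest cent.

C$67,658.59

Balance at month 2: C$72,900.0000 × (1 + 0.0105)^2 = C$74,438.9372…
After C$14,600.00 payment: C$74,438.9372… − C$14,600.00 = C$59,838.9372…
Balance at month 9: C$59,838.9372… × (1 + 0.0105)^7 = C$64,378.0913…
Penalty: 9 × 0.5% × C$72,900.00 = C$3,280.50
Final settlement = outstanding balance + penalty = C$64,378.0913… + C$3,280.50 = C$67,658.59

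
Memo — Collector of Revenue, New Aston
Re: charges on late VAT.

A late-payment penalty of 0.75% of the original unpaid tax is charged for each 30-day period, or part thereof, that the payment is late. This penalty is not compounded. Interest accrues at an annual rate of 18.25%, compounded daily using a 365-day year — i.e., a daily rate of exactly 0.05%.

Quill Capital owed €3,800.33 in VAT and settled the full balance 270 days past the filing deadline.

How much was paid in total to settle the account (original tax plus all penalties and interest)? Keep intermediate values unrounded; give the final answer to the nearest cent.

€4,605.99

Penalty periods: ⌈270/30⌉ = 9; penalty = 9 × 0.75% × €3,800.33 = €256.52…
Interest: €3,800.33 × ((1 + 0.0005)^270 − 1) = €3,800.33 × 0.14449817… = €549.1407…
Total = €3,800.33 + €256.5223… + €549.1407… = €4,605.99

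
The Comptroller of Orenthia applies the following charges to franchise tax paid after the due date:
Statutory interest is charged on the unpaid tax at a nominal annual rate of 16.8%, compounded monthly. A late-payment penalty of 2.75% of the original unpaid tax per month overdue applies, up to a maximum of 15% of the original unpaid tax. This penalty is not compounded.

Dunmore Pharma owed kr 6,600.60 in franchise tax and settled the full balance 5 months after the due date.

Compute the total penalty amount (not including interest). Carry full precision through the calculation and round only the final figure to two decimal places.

kr 907.58

Penalty: 5 × 2.75% × kr 6,600.60 = kr 907.58… (below the 15% cap of kr 990.09)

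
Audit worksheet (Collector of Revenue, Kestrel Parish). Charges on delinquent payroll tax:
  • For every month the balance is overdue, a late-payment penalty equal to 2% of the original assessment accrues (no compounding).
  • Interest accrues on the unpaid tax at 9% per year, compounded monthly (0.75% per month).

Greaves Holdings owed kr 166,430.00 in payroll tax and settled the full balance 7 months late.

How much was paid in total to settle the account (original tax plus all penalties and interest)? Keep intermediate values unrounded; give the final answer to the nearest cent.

Late-payment penalty: 7 × 2% × kr 166,430.00 = kr 23,300.20
Interest: kr 166,430.00 × ((1 + 0.0075)^7 − 1) = kr 166,430.00 × 0.0536961… = kr 8,936.6464…
Total = kr 166,430.00 + kr 23,300.2000 + kr 8,936.6464… = kr 198,666.85

kr 198,666.85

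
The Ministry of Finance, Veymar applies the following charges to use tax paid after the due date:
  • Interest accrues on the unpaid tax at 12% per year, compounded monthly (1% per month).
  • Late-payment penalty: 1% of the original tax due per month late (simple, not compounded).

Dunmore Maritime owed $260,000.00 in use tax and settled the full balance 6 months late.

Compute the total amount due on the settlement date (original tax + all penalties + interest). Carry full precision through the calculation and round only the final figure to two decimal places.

$291,595.24

Late-payment penalty: 6 × 1% × $260,000.00 = $15,600.00
Interest: $260,000.00 × ((1 + 0.01)^6 − 1) = $260,000.00 × 0.0615202… = $15,995.2392…
Total = $260,000.00 + $15,600.0000 + $15,995.2392… = $291,595.24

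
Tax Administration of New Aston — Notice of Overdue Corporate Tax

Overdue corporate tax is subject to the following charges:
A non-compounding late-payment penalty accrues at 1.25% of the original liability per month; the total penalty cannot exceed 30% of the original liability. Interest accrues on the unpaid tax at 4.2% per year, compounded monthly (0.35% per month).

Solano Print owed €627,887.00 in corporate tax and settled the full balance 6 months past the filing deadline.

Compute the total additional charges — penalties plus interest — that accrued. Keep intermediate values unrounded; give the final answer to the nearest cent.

Penalty: 6 × 1.25% × €627,887.00 = €47,091.53… (below the 30% cap of €188,366.10)
Interest: €627,887.00 × ((1 + 0.0035)^6 − 1) = €627,887.00 × 0.0211846… = €13,301.5411…
Penalties + interest = €47,091.5250 + €13,301.5411… = €60,393.07

€60,393.07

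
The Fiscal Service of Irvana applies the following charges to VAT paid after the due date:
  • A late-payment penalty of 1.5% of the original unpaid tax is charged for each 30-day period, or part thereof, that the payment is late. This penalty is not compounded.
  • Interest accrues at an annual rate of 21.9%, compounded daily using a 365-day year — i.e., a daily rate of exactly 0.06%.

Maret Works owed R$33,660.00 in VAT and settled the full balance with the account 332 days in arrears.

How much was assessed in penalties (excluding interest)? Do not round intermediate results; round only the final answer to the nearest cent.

R$6,058.80

Penalty periods: ⌈332/30⌉ = 12; penalty = 12 × 1.5% × R$33,660.00 = R$6,058.80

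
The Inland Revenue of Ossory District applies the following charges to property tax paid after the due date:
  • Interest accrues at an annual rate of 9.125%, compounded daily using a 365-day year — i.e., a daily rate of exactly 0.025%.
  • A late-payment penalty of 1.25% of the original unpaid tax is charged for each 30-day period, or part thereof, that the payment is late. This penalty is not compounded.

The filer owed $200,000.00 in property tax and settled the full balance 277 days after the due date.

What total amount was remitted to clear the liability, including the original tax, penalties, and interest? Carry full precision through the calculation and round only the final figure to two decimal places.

Penalty periods: ⌈277/30⌉ = 10; penalty = 10 × 1.25% × $200,000.00 = $25,000.00
Interest: $200,000.00 × ((1 + 0.00025)^277 − 1) = $200,000.00 × 0.07169483… = $14,338.9653…
Total = $200,000.00 + $25,000.0000 + $14,338.9653… = $239,338.97

$239,338.97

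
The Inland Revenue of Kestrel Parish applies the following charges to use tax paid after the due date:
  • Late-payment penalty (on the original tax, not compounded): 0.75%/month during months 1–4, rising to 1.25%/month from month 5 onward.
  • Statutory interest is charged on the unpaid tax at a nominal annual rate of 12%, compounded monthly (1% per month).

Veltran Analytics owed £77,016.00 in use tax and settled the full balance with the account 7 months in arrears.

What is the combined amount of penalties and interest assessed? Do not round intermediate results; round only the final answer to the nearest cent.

Penalty, months 1–4: 4 × 0.75% × £77,016.00 = £2,310.48
Penalty, months 5–7: 3 × 1.25% × £77,016.00 = £2,888.10
Interest: £77,016.00 × ((1 + 0.01)^7 − 1) = £77,016.00 × 0.0721354… = £5,555.5763…
Penalties + interest = £5,198.5800 + £5,555.5763… = £10,754.16

£10,754.16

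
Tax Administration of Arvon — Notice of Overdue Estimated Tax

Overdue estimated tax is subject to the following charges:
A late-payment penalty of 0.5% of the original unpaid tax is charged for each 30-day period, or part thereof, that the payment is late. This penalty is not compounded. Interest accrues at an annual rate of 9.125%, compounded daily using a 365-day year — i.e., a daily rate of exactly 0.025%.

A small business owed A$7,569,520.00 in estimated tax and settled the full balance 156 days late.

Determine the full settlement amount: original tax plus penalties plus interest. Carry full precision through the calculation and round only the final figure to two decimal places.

A$8,097,610.71

Penalty periods: ⌈156/30⌉ = 6; penalty = 6 × 0.5% × A$7,569,520.00 = A$227,085.60
Interest: A$7,569,520.00 × ((1 + 0.00025)^156 − 1) = A$7,569,520.00 × 0.03976542… = A$301,005.1089…
Total = A$7,569,520.00 + A$227,085.6000 + A$301,005.1089… = A$8,097,610.71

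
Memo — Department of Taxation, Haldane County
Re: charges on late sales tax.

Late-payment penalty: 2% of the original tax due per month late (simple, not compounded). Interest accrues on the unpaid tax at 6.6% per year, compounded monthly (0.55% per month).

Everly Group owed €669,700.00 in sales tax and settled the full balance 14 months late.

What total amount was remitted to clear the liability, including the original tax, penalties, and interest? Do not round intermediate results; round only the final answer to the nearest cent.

Late-payment penalty: 14 × 2% × €669,700.00 = €187,516.00
Interest: €669,700.00 × ((1 + 0.0055)^14 − 1) = €669,700.00 × 0.0798142… = €53,451.5943…
Total = €669,700.00 + €187,516.0000 + €53,451.5943… = €910,667.59

€910,667.59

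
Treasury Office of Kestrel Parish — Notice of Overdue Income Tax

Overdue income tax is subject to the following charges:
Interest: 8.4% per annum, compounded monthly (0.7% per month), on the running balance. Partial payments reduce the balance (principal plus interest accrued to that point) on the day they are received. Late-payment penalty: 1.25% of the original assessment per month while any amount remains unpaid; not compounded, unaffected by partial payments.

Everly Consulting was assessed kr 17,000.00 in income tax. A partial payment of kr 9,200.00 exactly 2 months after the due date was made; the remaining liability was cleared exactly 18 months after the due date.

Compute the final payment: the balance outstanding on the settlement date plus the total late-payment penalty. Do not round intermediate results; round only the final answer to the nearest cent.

Balance at month 2: kr 17,000.0000 × (1 + 0.007)^2 = kr 17,238.8330
After kr 9,200.00 payment: kr 17,238.8330 − kr 9,200.00 = kr 8,038.8330
Balance at month 18: kr 8,038.8330 × (1 + 0.007)^16 = kr 8,988.0305…
Penalty: 18 × 1.25% × kr 17,000.00 = kr 3,825.00
Final settlement = outstanding balance + penalty = kr 8,988.0305… + kr 3,825.00 = kr 12,813.03

kr 12,813.03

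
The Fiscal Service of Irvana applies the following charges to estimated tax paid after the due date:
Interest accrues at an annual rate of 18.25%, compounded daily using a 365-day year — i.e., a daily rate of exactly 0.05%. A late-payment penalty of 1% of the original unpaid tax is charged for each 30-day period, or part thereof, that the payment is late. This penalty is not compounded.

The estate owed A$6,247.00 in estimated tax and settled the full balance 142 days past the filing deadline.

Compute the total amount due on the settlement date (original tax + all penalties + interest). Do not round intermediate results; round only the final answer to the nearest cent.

Penalty periods: ⌈142/30⌉ = 5; penalty = 5 × 1% × A$6,247.00 = A$312.35
Interest: A$6,247.00 × ((1 + 0.0005)^142 − 1) = A$6,247.00 × 0.07356218… = A$459.5429…
Total = A$6,247.00 + A$312.3500 + A$459.5429… = A$7,018.89

A$7,018.89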